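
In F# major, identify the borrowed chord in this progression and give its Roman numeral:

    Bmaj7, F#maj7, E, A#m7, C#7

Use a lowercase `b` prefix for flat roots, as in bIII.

The diatonic triads in F# major are F#, G#m, A#m, B, C#, D#m, E#dim. Bmaj7, F#maj7, A#m7 and C#7 are all diatonic. E (E–G#–B) doesn't fit — on degree 7 F# major would have E#dim (vii°). E is the degree-7 chord of F# minor, so it is the borrowed bVII.

bVII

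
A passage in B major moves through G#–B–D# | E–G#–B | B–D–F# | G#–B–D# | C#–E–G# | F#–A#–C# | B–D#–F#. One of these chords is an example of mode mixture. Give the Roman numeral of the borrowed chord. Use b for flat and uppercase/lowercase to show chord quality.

In B major the diatonic chords are B, C#m, D#m, E, F#, G#m, A#dim. G#–B–D# = G#m, E–G#–B = E, C#–E–G# = C#m, F#–A#–C# = F# and B–D#–F# = B are all diatonic. B–D–F# doesn't fit — on degree 1 B major would have B (I). Bm is the degree-1 chord of B minor, so it is the borrowed i.

i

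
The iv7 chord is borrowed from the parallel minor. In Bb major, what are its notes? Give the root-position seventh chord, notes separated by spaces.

Eb Gb Bb Db

The root, Eb, is scale degree 4 — the same note in Bb major and Bb minor; only the chord quality changes. Building the minor-seventh chord from the parallel minor on Eb: Eb–Gb–Bb–Db.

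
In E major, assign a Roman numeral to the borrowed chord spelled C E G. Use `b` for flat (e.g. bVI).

The root C is the lowered 6th scale degree — diatonically E major has C# there. Diatonically E major has C#m (vi) on that degree; C–E–G is instead the major chord native to E minor, so it takes the label bVI.

bVI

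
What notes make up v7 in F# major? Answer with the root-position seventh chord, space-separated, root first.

v7 is built on scale degree 5, which is C# in both F# major and its parallel. Stacking thirds in F# minor on C# gives C#–E–G#–B.

C# E G# B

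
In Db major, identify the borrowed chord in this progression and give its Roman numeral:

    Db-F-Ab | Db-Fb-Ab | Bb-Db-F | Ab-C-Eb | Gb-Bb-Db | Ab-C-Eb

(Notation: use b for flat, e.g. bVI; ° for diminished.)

i

The diatonic triads in Db major are Db, Ebm, Fm, Gb, Ab, Bbm, Cdim. Db–F–Ab = Db, Bb–Db–F = Bbm, Ab–C–Eb = Ab and Gb–Bb–Db = Gb all belong to that set. Db–Fb–Ab doesn't fit — on degree 1 Db major would have Db (I). Dbm is the degree-1 chord of Db minor, so it is the borrowed i.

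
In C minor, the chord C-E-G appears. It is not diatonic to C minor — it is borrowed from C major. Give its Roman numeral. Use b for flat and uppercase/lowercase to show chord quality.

The root C is the diatonic 1st degree of C minor; the borrowing shows in the chord quality. C–E–G is a major chord — the form found in C major, not the diatonic i (Cm). Borrowed into C minor it is written I.

I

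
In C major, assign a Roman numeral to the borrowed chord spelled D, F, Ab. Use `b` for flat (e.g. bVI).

ii°

The root D is the diatonic 2nd degree of C major; the borrowing shows in the chord quality. D–F–Ab is a diminished chord — the form found in C minor, not the diatonic ii (Dm). Borrowed into C major it is written ii°.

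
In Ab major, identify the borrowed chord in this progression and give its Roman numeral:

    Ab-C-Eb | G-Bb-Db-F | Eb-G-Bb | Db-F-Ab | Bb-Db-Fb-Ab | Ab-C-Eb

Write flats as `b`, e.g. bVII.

iiø7

Ab major has the diatonic set Ab, Bbm, Cm, Db, Eb, Fm, Gdim. Of the given chords, Ab–C–Eb = Ab, G–Bb–Db–F = Gm7b5, Eb–G–Bb = Eb and Db–F–Ab = Db are diatonic. Bb–Db–Fb–Ab doesn't fit — on degree 2 Ab major would have Bbm (ii). Bbm7b5 is the degree-2 chord of Ab minor, so it is the borrowed iiø7.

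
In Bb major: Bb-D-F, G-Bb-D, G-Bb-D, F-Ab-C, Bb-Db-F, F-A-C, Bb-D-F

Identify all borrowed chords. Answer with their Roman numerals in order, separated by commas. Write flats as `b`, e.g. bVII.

Bb major has the diatonic set Bb, Cm, Dm, Eb, F, Gm, Adim. Bb–D–F = Bb, G–Bb–D = Gm and F–A–C = F are all diatonic. F–Ab–C doesn't fit — on degree 5 Bb major would have F (V). Fm is the degree-5 chord of Bb minor, so it is the borrowed v. Bb–Db–F doesn't fit — on degree 1 Bb major would have Bb (I). Bbm is the degree-1 chord of Bb minor, so it is the borrowed i.

v, i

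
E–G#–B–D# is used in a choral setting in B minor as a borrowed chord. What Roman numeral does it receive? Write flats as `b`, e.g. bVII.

IVmaj7

E is scale degree 4 in B minor. E–G#–B–D# is a major-seventh chord — the form found in B major, not the diatonic iv (Em). Borrowed into B minor it is written IVmaj7.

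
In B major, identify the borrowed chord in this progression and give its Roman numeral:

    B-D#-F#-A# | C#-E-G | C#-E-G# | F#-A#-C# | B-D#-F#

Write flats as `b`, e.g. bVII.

B major has the diatonic set B, C#m, D#m, E, F#, G#m, A#dim. B–D#–F#–A# = Bmaj7, C#–E–G# = C#m, F#–A#–C# = F# and B–D#–F# = B all belong to that set. But C#–E–G is foreign: the diatonic ii on degree 2 is C#m, whereas C#dim comes from B minor. It is labeled ii°.

ii°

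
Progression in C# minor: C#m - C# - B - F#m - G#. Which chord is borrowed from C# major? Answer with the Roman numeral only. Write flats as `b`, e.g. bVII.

The diatonic triads in C# minor (with V from harmonic minor) are C#m, D#dim, E, F#m, G#, A, B. C#m, B, F#m and G# all belong to that set. But C# (C#–E#–G#) is foreign: the diatonic i on degree 1 is C#m, whereas C# comes from C# major. It is labeled I.

I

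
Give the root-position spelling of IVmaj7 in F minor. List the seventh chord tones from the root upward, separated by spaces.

The root, Bb, is scale degree 4 — the same note in F minor and F major; only the chord quality changes. Building the major-seventh chord from the parallel major on Bb: Bb–D–F–A.

Bb D F A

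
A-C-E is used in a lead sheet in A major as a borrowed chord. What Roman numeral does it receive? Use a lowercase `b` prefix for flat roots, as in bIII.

i

A is scale degree 1 in A major. Diatonically A major has A (I) on that degree; A–C–E is instead the minor chord native to A minor, so it takes the label i.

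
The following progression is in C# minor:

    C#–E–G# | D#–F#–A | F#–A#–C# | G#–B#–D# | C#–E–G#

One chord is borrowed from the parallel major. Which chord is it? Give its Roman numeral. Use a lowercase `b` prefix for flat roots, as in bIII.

C# minor has the diatonic set C#m, D#dim, E, F#m, G#, A, B (with V from harmonic minor). C#–E–G# = C#m, D#–F#–A = D#dim and G#–B#–D# = G# are all diatonic. F#–A#–C# is not: scale degree 4 in C# minor carries F#m (iv). In C# major the chord on that degree is F#, so here it functions as IV, borrowed from the parallel major.

IV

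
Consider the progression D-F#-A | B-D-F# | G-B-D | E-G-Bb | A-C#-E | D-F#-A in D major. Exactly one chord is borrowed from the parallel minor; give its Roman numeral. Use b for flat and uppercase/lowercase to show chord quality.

D major has the diatonic set D, Em, F#m, G, A, Bm, C#dim. D–F#–A = D, B–D–F# = Bm, G–B–D = G and A–C#–E = A are all diatonic. But E–G–Bb is foreign: the diatonic ii on degree 2 is Em, whereas Edim comes from D minor. It is labeled ii°.

ii°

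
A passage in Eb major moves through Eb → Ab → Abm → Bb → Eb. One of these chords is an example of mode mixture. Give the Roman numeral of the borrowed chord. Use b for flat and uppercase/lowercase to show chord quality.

iv

In Eb major the diatonic chords are Eb, Fm, Gm, Ab, Bb, Cm, Ddim. Eb, Ab and Bb are all diatonic. Abm (Ab–Cb–Eb) doesn't fit — on degree 4 Eb major would have Ab (IV). Abm is the degree-4 chord of Eb minor, so it is the borrowed iv.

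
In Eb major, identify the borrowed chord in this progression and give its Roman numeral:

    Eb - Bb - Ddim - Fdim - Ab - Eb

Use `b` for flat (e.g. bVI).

In Eb major the diatonic chords are Eb, Fm, Gm, Ab, Bb, Cm, Ddim. Of the given chords, Eb, Bb, Ddim and Ab are diatonic. But Fdim (F–Ab–Cb) is foreign: the diatonic ii on degree 2 is Fm, whereas Fdim comes from Eb minor. It is labeled ii°.

ii°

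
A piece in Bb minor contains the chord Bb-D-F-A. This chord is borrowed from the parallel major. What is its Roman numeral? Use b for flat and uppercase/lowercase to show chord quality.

Bb is scale degree 1 in Bb minor. Bb–D–F–A is a major-seventh chord — the form found in Bb major, not the diatonic i (Bbm). Borrowed into Bb minor it is written Imaj7.

Imaj7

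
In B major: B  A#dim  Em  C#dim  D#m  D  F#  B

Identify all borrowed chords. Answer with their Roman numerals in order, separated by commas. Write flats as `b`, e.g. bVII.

The diatonic triads in B major are B, C#m, D#m, E, F#, G#m, A#dim. B, A#dim, D#m and F# all belong to that set. Em (E–G–B) is not: scale degree 4 in B major carries E (IV). In B minor the chord on that degree is Em, so here it functions as iv, borrowed from the parallel minor. But C#dim (C#–E–G) is foreign: the diatonic ii on degree 2 is C#m, whereas C#dim comes from B minor. It is labeled ii°. D (D–F#–A) doesn't fit — on degree 3 B major would have D#m (iii). D is the degree-3 chord of B minor, so it is the borrowed bIII.

iv, ii°, bIII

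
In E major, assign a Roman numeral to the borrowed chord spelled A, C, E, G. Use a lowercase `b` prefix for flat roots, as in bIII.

A is scale degree 4 in E major. The diatonic chord on degree 4 would be A (IV), but A–C–E–G is the minor-seventh chord from E minor. As a borrowed chord it is labeled iv7.

iv7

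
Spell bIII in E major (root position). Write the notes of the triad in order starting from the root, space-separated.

G B D

bIII is built on the lowered scale degree 3. In E major degree 3 is G#; lowered it becomes G. Building the major chord from the parallel minor on G: G–B–D.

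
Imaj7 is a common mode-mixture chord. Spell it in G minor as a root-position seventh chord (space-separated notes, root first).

The root, G, is scale degree 1 — the same note in G minor and G major; only the chord quality changes. Stacking thirds in G major on G gives G–B–D–F#.

G B D F#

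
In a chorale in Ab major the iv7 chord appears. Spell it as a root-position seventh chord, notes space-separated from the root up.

Db Fb Ab Cb

iv7 is built on scale degree 4, which is Db in both Ab major and its parallel. Building the minor-seventh chord from the parallel minor on Db: Db–Fb–Ab–Cb.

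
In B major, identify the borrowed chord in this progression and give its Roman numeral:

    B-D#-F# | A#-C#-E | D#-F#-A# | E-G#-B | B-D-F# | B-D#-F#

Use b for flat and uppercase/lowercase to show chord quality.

In B major the diatonic chords are B, C#m, D#m, E, F#, G#m, A#dim. Of the given chords, B–D#–F# = B, A#–C#–E = A#dim, D#–F#–A# = D#m and E–G#–B = E are diatonic. B–D–F# is not: scale degree 1 in B major carries B (I). In B minor the chord on that degree is Bm, so here it functions as i, borrowed from the parallel minor.

i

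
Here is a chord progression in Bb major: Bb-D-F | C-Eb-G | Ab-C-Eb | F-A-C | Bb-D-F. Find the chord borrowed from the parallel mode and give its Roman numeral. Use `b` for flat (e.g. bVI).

bVII

Bb major has the diatonic set Bb, Cm, Dm, Eb, F, Gm, Adim. Bb–D–F = Bb, C–Eb–G = Cm and F–A–C = F are all diatonic. But Ab–C–Eb is foreign: the diatonic vii° on degree 7 is Adim, whereas Ab comes from Bb minor. It is labeled bVII.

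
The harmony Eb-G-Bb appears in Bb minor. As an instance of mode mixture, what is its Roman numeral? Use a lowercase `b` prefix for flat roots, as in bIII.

IV

Eb is scale degree 4 in Bb minor. The diatonic chord on degree 4 would be Ebm (iv), but Eb–G–Bb is the major chord from Bb major. As a borrowed chord it is labeled IV.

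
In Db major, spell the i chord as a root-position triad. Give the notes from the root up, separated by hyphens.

Db-Fb-Ab

The root, Db, is scale degree 1 — the same note in Db major and Db minor; only the chord quality changes. In Db minor the chord on Db is Db–Fb–Ab.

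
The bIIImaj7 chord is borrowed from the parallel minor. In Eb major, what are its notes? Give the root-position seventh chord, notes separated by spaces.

Gb Bb Db F

bIIImaj7 is built on the lowered scale degree 3. In Eb major degree 3 is G; lowered it becomes Gb. Building the major-seventh chord from the parallel minor on Gb: Gb–Bb–Db–F.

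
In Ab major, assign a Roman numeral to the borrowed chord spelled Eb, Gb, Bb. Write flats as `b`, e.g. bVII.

v

Eb is scale degree 5 in Ab major. Eb–Gb–Bb is a minor chord — the form found in Ab minor, not the diatonic V (Eb). Borrowed into Ab major it is written v.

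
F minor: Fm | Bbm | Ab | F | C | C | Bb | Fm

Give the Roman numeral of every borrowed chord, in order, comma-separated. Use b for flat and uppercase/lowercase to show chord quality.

F minor has the diatonic set Fm, Gdim, Ab, Bbm, C, Db, Eb (with V from harmonic minor). Of the given chords, Fm, Bbm, Ab and C are diatonic. But F (F–A–C) is foreign: the diatonic i on degree 1 is Fm, whereas F comes from F major. It is labeled I. Bb (Bb–D–F) is not: scale degree 4 in F minor carries Bbm (iv). In F major the chord on that degree is Bb, so here it functions as IV, borrowed from the parallel major.

I, IV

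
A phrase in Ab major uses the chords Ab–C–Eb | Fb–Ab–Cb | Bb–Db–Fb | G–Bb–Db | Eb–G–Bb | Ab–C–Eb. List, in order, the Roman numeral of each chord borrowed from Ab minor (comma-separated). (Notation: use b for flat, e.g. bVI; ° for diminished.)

bVI, ii°

The diatonic triads in Ab major are Ab, Bbm, Cm, Db, Eb, Fm, Gdim. Ab–C–Eb = Ab, G–Bb–Db = Gdim and Eb–G–Bb = Eb all belong to that set. Fb–Ab–Cb doesn't fit — on degree 6 Ab major would have Fm (vi). Fb is the degree-6 chord of Ab minor, so it is the borrowed bVI. Bb–Db–Fb is not: scale degree 2 in Ab major carries Bbm (ii). In Ab minor the chord on that degree is Bbdim, so here it functions as ii°, borrowed from the parallel minor.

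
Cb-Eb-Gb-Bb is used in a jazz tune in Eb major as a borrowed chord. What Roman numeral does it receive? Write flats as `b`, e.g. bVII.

bVImaj7

Cb is the lowered form of scale degree 6 in Eb major (the diatonic degree 6 is C). Cb–Eb–Gb–Bb is a major-seventh chord — the form found in Eb minor, not the diatonic vi (Cm). Borrowed into Eb major it is written bVImaj7.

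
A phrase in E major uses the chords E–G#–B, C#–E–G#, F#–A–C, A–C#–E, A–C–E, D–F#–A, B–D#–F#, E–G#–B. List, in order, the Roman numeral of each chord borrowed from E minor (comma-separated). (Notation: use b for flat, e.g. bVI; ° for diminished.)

ii°, iv, bVII

In E major the diatonic chords are E, F#m, G#m, A, B, C#m, D#dim. E–G#–B = E, C#–E–G# = C#m, A–C#–E = A and B–D#–F# = B are all diatonic. But F#–A–C is foreign: the diatonic ii on degree 2 is F#m, whereas F#dim comes from E minor. It is labeled ii°. A–C–E doesn't fit — on degree 4 E major would have A (IV). Am is the degree-4 chord of E minor, so it is the borrowed iv. D–F#–A doesn't fit — on degree 7 E major would have D#dim (vii°). D is the degree-7 chord of E minor, so it is the borrowed bVII.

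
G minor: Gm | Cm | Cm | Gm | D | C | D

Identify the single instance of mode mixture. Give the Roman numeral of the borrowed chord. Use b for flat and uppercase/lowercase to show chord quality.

IV

In G minor (with V from harmonic minor) the diatonic chords are Gm, Adim, Bb, Cm, D, Eb, F. Gm, Cm and D all belong to that set. C (C–E–G) doesn't fit — on degree 4 G minor would have Cm (iv). C is the degree-4 chord of G major, so it is the borrowed IV.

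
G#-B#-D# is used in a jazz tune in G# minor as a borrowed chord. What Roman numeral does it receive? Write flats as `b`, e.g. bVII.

The root G# is the diatonic 1st degree of G# minor; the borrowing shows in the chord quality. G#–B#–D# is a major chord — the form found in G# major, not the diatonic i (G#m). Borrowed into G# minor it is written I.

I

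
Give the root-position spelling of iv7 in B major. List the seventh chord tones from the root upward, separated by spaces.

The root, E, is scale degree 4 — the same note in B major and B minor; only the chord quality changes. Building the minor-seventh chord from the parallel minor on E: E–G–B–D.

E G B D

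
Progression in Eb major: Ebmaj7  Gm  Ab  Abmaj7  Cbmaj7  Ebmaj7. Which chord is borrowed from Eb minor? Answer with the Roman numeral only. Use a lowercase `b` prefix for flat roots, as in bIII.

In Eb major the diatonic chords are Eb, Fm, Gm, Ab, Bb, Cm, Ddim. Of the given chords, Ebmaj7, Gm, Ab and Abmaj7 are diatonic. But Cbmaj7 (Cb–Eb–Gb–Bb) is foreign: the diatonic vi on degree 6 is Cm, whereas Cbmaj7 comes from Eb minor. It is labeled bVImaj7.

bVImaj7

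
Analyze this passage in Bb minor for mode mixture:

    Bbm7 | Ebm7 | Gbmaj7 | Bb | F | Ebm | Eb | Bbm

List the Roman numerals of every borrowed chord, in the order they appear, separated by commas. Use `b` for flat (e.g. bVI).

In Bb minor (with V from harmonic minor) the diatonic chords are Bbm, Cdim, Db, Ebm, F, Gb, Ab. Of the given chords, Bbm7, Ebm7, Gbmaj7, F, Ebm and Bbm are diatonic. Bb (Bb–D–F) doesn't fit — on degree 1 Bb minor would have Bbm (i). Bb is the degree-1 chord of Bb major, so it is the borrowed I. But Eb (Eb–G–Bb) is foreign: the diatonic iv on degree 4 is Ebm, whereas Eb comes from Bb major. It is labeled IV.

I, IV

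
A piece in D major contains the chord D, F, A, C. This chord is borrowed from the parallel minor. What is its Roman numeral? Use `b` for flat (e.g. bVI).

i7

The root D is the diatonic 1st degree of D major; the borrowing shows in the chord quality. Diatonically D major has D (I) on that degree; D–F–A–C is instead the minor-seventh chord native to D minor, so it takes the label i7.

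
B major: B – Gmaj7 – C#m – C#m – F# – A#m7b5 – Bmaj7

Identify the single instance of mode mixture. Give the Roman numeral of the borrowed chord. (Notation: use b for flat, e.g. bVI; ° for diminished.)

In B major the diatonic chords are B, C#m, D#m, E, F#, G#m, A#dim. Of the given chords, B, C#m, F#, A#m7b5 and Bmaj7 are diatonic. But Gmaj7 (G–B–D–F#) is foreign: the diatonic vi on degree 6 is G#m, whereas Gmaj7 comes from B minor. It is labeled bVImaj7.

bVImaj7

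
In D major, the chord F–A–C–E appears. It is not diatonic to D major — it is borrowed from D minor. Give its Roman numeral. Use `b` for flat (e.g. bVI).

bIIImaj7

In D major scale degree 3 is F#; F is its lowered form, from D minor. The diatonic chord on degree 3 would be F#m (iii), but F–A–C–E is the major-seventh chord from D minor. As a borrowed chord it is labeled bIIImaj7.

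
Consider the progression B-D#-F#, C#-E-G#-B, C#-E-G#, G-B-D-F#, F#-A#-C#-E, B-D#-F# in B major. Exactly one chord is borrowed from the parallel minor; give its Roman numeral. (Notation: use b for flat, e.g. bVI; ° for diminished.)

B major has the diatonic set B, C#m, D#m, E, F#, G#m, A#dim. Of the given chords, B–D#–F# = B, C#–E–G#–B = C#m7, C#–E–G# = C#m and F#–A#–C#–E = F#7 are diatonic. G–B–D–F# is not: scale degree 6 in B major carries G#m (vi). In B minor the chord on that degree is Gmaj7, so here it functions as bVImaj7, borrowed from the parallel minor.

bVImaj7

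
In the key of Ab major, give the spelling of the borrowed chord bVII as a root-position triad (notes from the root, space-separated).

Gb Bb Db

Scale degree 7 in Ab major is G. bVII uses the lowered form, Gb, taken from Ab minor. Building the major chord from the parallel minor on Gb: Gb–Bb–Db.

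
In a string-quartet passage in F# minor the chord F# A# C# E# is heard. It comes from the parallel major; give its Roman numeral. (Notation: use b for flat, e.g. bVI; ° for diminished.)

Imaj7

The root F# is the diatonic 1st degree of F# minor; the borrowing shows in the chord quality. The diatonic chord on degree 1 would be F#m (i), but F#–A#–C#–E# is the major-seventh chord from F# major. As a borrowed chord it is labeled Imaj7.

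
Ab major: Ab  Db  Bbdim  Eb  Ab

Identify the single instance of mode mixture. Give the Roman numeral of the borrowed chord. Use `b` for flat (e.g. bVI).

ii°

Ab major has the diatonic set Ab, Bbm, Cm, Db, Eb, Fm, Gdim. Of the given chords, Ab, Db and Eb are diatonic. Bbdim (Bb–Db–Fb) is not: scale degree 2 in Ab major carries Bbm (ii). In Ab minor the chord on that degree is Bbdim, so here it functions as ii°, borrowed from the parallel minor.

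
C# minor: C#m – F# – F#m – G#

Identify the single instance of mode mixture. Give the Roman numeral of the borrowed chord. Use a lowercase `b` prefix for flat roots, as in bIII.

The diatonic triads in C# minor (with V from harmonic minor) are C#m, D#dim, E, F#m, G#, A, B. Of the given chords, C#m, F#m and G# are diatonic. But F# (F#–A#–C#) is foreign: the diatonic iv on degree 4 is F#m, whereas F# comes from C# major. It is labeled IV.

IV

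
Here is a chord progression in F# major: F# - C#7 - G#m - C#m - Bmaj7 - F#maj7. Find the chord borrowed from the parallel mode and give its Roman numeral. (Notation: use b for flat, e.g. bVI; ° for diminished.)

F# major has the diatonic set F#, G#m, A#m, B, C#, D#m, E#dim. F#, C#7, G#m, Bmaj7 and F#maj7 all belong to that set. C#m (C#–E–G#) is not: scale degree 5 in F# major carries C# (V). In F# minor the chord on that degree is C#m, so here it functions as v, borrowed from the parallel minor.

v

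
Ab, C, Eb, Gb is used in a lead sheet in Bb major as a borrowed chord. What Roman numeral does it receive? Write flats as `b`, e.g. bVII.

bVII7

In Bb major scale degree 7 is A; Ab is its lowered form, from Bb minor. Ab–C–Eb–Gb is a dominant-seventh chord — the form found in Bb minor, not the diatonic vii° (Adim). Borrowed into Bb major it is written bVII7.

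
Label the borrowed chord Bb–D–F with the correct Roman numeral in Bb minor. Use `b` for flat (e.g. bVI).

I

Bb is scale degree 1 in Bb minor. Bb–D–F is a major chord — the form found in Bb major, not the diatonic i (Bbm). Borrowed into Bb minor it is written I.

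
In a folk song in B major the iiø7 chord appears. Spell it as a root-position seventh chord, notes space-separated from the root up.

iiø7 is built on scale degree 2, which is C# in both B major and its parallel. Building the half-diminished-seventh chord from the parallel minor on C#: C#–E–G–B.

C# E G B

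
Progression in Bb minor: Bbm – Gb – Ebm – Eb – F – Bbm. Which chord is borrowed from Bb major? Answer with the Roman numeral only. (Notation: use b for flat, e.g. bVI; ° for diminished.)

IV

The diatonic triads in Bb minor (with V from harmonic minor) are Bbm, Cdim, Db, Ebm, F, Gb, Ab. Bbm, Gb, Ebm and F are all diatonic. Eb (Eb–G–Bb) is not: scale degree 4 in Bb minor carries Ebm (iv). In Bb major the chord on that degree is Eb, so here it functions as IV, borrowed from the parallel major.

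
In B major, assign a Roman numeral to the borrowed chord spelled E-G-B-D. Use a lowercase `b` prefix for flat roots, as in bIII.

The root E is the diatonic 4th degree of B major; the borrowing shows in the chord quality. E–G–B–D is a minor-seventh chord — the form found in B minor, not the diatonic IV (E). Borrowed into B major it is written iv7.

iv7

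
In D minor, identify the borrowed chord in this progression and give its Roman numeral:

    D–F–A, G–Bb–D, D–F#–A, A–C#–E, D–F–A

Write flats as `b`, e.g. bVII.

I

The diatonic triads in D minor (with V from harmonic minor) are Dm, Edim, F, Gm, A, Bb, C. D–F–A = Dm, G–Bb–D = Gm and A–C#–E = A all belong to that set. D–F#–A is not: scale degree 1 in D minor carries Dm (i). In D major the chord on that degree is D, so here it functions as I, borrowed from the parallel major.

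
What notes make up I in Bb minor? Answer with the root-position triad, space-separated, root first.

Bb D F

I is built on scale degree 1, which is Bb in both Bb minor and its parallel. In Bb major the chord on Bb is Bb–D–F.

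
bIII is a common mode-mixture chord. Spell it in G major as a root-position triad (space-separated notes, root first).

Bb D F

Scale degree 3 in G major is B. bIII uses the lowered form, Bb, taken from G minor. In G minor the chord on Bb is Bb–D–F.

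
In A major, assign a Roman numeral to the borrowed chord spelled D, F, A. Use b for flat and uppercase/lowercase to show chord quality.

iv

D is scale degree 4 in A major. D–F–A is a minor chord — the form found in A minor, not the diatonic IV (D). Borrowed into A major it is written iv.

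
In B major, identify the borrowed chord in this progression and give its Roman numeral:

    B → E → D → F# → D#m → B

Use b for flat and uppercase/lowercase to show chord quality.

In B major the diatonic chords are B, C#m, D#m, E, F#, G#m, A#dim. B, E, F# and D#m all belong to that set. But D (D–F#–A) is foreign: the diatonic iii on degree 3 is D#m, whereas D comes from B minor. It is labeled bIII.

bIII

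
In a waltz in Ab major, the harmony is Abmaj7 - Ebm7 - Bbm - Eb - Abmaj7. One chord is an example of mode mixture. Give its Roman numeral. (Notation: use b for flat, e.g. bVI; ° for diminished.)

v7

In Ab major the diatonic chords are Ab, Bbm, Cm, Db, Eb, Fm, Gdim. Of the given chords, Abmaj7, Bbm and Eb are diatonic. Ebm7 (Eb–Gb–Bb–Db) is not: scale degree 5 in Ab major carries Eb (V). In Ab minor the chord on that degree is Ebm7, so here it functions as v7, borrowed from the parallel minor.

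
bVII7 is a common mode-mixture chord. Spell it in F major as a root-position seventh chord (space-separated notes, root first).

The root of bVII7 is the lowered 7th degree: E becomes Eb. Building the dominant-seventh chord from the parallel minor on Eb: Eb–G–Bb–Db.

Eb G Bb Db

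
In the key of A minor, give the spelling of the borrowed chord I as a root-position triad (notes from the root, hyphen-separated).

A-C#-E

The root, A, is scale degree 1 — the same note in A minor and A major; only the chord quality changes. In A major the chord on A is A–C#–E.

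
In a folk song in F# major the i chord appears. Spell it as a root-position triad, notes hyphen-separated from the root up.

i is built on scale degree 1, which is F# in both F# major and its parallel. In F# minor the chord on F# is F#–A–C#.

F#-A-C#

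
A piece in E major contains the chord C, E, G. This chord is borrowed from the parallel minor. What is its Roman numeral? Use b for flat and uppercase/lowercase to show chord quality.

In E major scale degree 6 is C#; C is its lowered form, from E minor. The diatonic chord on degree 6 would be C#m (vi), but C–E–G is the major chord from E minor. As a borrowed chord it is labeled bVI.

bVI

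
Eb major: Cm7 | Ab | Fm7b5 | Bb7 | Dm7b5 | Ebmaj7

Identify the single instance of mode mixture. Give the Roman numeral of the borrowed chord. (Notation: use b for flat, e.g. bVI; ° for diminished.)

iiø7

The diatonic triads in Eb major are Eb, Fm, Gm, Ab, Bb, Cm, Ddim. Cm7, Ab, Bb7, Dm7b5 and Ebmaj7 all belong to that set. Fm7b5 (F–Ab–Cb–Eb) doesn't fit — on degree 2 Eb major would have Fm (ii). Fm7b5 is the degree-2 chord of Eb minor, so it is the borrowed iiø7.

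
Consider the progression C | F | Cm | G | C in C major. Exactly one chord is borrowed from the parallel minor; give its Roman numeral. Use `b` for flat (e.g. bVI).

The diatonic triads in C major are C, Dm, Em, F, G, Am, Bdim. C, F and G all belong to that set. Cm (C–Eb–G) doesn't fit — on degree 1 C major would have C (I). Cm is the degree-1 chord of C minor, so it is the borrowed i.

i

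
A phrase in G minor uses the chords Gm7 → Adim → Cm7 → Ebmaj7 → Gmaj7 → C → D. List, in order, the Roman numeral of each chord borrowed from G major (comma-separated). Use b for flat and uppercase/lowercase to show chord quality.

In G minor (with V from harmonic minor) the diatonic chords are Gm, Adim, Bb, Cm, D, Eb, F. Gm7, Adim, Cm7, Ebmaj7 and D all belong to that set. But Gmaj7 (G–B–D–F#) is foreign: the diatonic i on degree 1 is Gm, whereas Gmaj7 comes from G major. It is labeled Imaj7. C (C–E–G) doesn't fit — on degree 4 G minor would have Cm (iv). C is the degree-4 chord of G major, so it is the borrowed IV.

Imaj7, IV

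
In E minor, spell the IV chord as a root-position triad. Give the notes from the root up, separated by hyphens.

IV is built on scale degree 4, which is A in both E minor and its parallel. In E major the chord on A is A–C#–E.

A-C#-E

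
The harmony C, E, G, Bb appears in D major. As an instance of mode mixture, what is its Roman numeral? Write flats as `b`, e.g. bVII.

The root C is the lowered 7th scale degree — diatonically D major has C# there. C–E–G–Bb is a dominant-seventh chord — the form found in D minor, not the diatonic vii° (C#dim). Borrowed into D major it is written bVII7.

bVII7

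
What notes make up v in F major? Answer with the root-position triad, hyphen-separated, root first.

v is built on scale degree 5, which is C in both F major and its parallel. Stacking thirds in F minor on C gives C–Eb–G.

C-Eb-G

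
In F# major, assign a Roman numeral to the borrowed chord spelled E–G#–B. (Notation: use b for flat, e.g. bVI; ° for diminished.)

bVII

E is the lowered form of scale degree 7 in F# major (the diatonic degree 7 is E#). Diatonically F# major has E#dim (vii°) on that degree; E–G#–B is instead the major chord native to F# minor, so it takes the label bVII.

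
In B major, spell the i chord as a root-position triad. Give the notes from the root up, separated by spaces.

i is built on scale degree 1, which is B in both B major and its parallel. Building the minor chord from the parallel minor on B: B–D–F#.

B D F#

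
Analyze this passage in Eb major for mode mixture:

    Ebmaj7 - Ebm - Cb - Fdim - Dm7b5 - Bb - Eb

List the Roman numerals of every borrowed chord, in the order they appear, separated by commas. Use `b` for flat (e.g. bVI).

In Eb major the diatonic chords are Eb, Fm, Gm, Ab, Bb, Cm, Ddim. Ebmaj7, Dm7b5, Bb and Eb all belong to that set. Ebm (Eb–Gb–Bb) doesn't fit — on degree 1 Eb major would have Eb (I). Ebm is the degree-1 chord of Eb minor, so it is the borrowed i. Cb (Cb–Eb–Gb) is not: scale degree 6 in Eb major carries Cm (vi). In Eb minor the chord on that degree is Cb, so here it functions as bVI, borrowed from the parallel minor. Fdim (F–Ab–Cb) doesn't fit — on degree 2 Eb major would have Fm (ii). Fdim is the degree-2 chord of Eb minor, so it is the borrowed ii°.

i, bVI, ii°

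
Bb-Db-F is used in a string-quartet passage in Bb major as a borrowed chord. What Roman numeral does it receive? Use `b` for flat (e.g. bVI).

Bb is scale degree 1 in Bb major. The diatonic chord on degree 1 would be Bb (I), but Bb–Db–F is the minor chord from Bb minor. As a borrowed chord it is labeled i.

i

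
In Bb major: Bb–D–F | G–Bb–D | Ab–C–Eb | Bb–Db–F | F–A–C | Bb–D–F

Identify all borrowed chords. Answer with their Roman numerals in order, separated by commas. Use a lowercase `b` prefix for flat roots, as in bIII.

Bb major has the diatonic set Bb, Cm, Dm, Eb, F, Gm, Adim. Bb–D–F = Bb, G–Bb–D = Gm and F–A–C = F all belong to that set. But Ab–C–Eb is foreign: the diatonic vii° on degree 7 is Adim, whereas Ab comes from Bb minor. It is labeled bVII. Bb–Db–F doesn't fit — on degree 1 Bb major would have Bb (I). Bbm is the degree-1 chord of Bb minor, so it is the borrowed i.

bVII, i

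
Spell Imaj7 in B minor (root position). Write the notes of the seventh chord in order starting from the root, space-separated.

The root, B, is scale degree 1 — the same note in B minor and B major; only the chord quality changes. Building the major-seventh chord from the parallel major on B: B–D#–F#–A#.

B D# F# A#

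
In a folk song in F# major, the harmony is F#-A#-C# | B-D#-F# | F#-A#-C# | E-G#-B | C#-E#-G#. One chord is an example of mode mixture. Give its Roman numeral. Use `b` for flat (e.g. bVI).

bVII

The diatonic triads in F# major are F#, G#m, A#m, B, C#, D#m, E#dim. Of the given chords, F#–A#–C# = F#, B–D#–F# = B and C#–E#–G# = C# are diatonic. E–G#–B is not: scale degree 7 in F# major carries E#dim (vii°). In F# minor the chord on that degree is E, so here it functions as bVII, borrowed from the parallel minor.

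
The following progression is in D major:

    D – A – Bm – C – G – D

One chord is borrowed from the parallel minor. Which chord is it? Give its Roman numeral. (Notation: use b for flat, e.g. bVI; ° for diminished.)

The diatonic triads in D major are D, Em, F#m, G, A, Bm, C#dim. Of the given chords, D, A, Bm and G are diatonic. C (C–E–G) is not: scale degree 7 in D major carries C#dim (vii°). In D minor the chord on that degree is C, so here it functions as bVII, borrowed from the parallel minor.

bVII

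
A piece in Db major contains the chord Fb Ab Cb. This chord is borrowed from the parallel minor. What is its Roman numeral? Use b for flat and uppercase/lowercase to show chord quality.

Fb is the lowered form of scale degree 3 in Db major (the diatonic degree 3 is F). Fb–Ab–Cb is a major chord — the form found in Db minor, not the diatonic iii (Fm). Borrowed into Db major it is written bIII.

bIII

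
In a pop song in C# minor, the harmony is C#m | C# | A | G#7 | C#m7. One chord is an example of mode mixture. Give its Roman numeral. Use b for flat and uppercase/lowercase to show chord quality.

The diatonic triads in C# minor (with V from harmonic minor) are C#m, D#dim, E, F#m, G#, A, B. C#m, A, G#7 and C#m7 are all diatonic. But C# (C#–E#–G#) is foreign: the diatonic i on degree 1 is C#m, whereas C# comes from C# major. It is labeled I.

I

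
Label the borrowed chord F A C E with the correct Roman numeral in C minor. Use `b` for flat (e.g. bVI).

F is scale degree 4 in C minor. The diatonic chord on degree 4 would be Fm (iv), but F–A–C–E is the major-seventh chord from C major. As a borrowed chord it is labeled IVmaj7.

IVmaj7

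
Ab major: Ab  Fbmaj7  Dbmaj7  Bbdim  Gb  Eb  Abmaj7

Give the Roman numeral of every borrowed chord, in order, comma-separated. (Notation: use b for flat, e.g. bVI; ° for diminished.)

The diatonic triads in Ab major are Ab, Bbm, Cm, Db, Eb, Fm, Gdim. Of the given chords, Ab, Dbmaj7, Eb and Abmaj7 are diatonic. Fbmaj7 (Fb–Ab–Cb–Eb) is not: scale degree 6 in Ab major carries Fm (vi). In Ab minor the chord on that degree is Fbmaj7, so here it functions as bVImaj7, borrowed from the parallel minor. Bbdim (Bb–Db–Fb) is not: scale degree 2 in Ab major carries Bbm (ii). In Ab minor the chord on that degree is Bbdim, so here it functions as ii°, borrowed from the parallel minor. Gb (Gb–Bb–Db) doesn't fit — on degree 7 Ab major would have Gdim (vii°). Gb is the degree-7 chord of Ab minor, so it is the borrowed bVII.

bVImaj7, ii°, bVII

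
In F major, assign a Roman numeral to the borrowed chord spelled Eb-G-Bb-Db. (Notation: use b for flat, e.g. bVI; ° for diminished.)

Eb is the lowered form of scale degree 7 in F major (the diatonic degree 7 is E). Eb–G–Bb–Db is a dominant-seventh chord — the form found in F minor, not the diatonic vii° (Edim). Borrowed into F major it is written bVII7.

bVII7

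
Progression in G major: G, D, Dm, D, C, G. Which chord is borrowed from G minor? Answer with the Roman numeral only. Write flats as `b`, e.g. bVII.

In G major the diatonic chords are G, Am, Bm, C, D, Em, F#dim. G, D and C all belong to that set. But Dm (D–F–A) is foreign: the diatonic V on degree 5 is D, whereas Dm comes from G minor. It is labeled v.

v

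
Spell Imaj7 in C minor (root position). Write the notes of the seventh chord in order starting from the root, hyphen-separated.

The root, C, is scale degree 1 — the same note in C minor and C major; only the chord quality changes. Building the major-seventh chord from the parallel major on C: C–E–G–B.

C-E-G-B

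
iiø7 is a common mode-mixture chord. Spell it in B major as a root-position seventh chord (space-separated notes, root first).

iiø7 is built on scale degree 2, which is C# in both B major and its parallel. Building the half-diminished-seventh chord from the parallel minor on C#: C#–E–G–B.

C# E G B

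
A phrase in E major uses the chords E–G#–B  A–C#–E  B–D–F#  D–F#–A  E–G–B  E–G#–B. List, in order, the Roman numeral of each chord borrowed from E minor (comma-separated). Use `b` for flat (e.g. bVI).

v, bVII, i

In E major the diatonic chords are E, F#m, G#m, A, B, C#m, D#dim. Of the given chords, E–G#–B = E and A–C#–E = A are diatonic. B–D–F# doesn't fit — on degree 5 E major would have B (V). Bm is the degree-5 chord of E minor, so it is the borrowed v. But D–F#–A is foreign: the diatonic vii° on degree 7 is D#dim, whereas D comes from E minor. It is labeled bVII. E–G–B doesn't fit — on degree 1 E major would have E (I). Em is the degree-1 chord of E minor, so it is the borrowed i.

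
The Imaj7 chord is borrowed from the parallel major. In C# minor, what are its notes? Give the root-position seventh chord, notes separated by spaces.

C# E# G# B#

Imaj7 is built on scale degree 1, which is C# in both C# minor and its parallel. Building the major-seventh chord from the parallel major on C#: C#–E#–G#–B#.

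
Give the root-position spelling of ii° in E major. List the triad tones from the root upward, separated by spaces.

ii° is built on scale degree 2, which is F# in both E major and its parallel. Building the diminished chord from the parallel minor on F#: F#–A–C.

F# A C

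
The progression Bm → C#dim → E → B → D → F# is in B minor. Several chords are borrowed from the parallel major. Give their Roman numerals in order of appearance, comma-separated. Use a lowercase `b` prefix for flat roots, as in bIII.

IV, I

The diatonic triads in B minor (with V from harmonic minor) are Bm, C#dim, D, Em, F#, G, A. Bm, C#dim, D and F# all belong to that set. E (E–G#–B) doesn't fit — on degree 4 B minor would have Em (iv). E is the degree-4 chord of B major, so it is the borrowed IV. B (B–D#–F#) doesn't fit — on degree 1 B minor would have Bm (i). B is the degree-1 chord of B major, so it is the borrowed I.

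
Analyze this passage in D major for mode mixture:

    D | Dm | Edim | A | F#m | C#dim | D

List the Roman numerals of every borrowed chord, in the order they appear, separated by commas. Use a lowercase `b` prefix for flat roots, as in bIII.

In D major the diatonic chords are D, Em, F#m, G, A, Bm, C#dim. D, A, F#m and C#dim all belong to that set. Dm (D–F–A) is not: scale degree 1 in D major carries D (I). In D minor the chord on that degree is Dm, so here it functions as i, borrowed from the parallel minor. Edim (E–G–Bb) doesn't fit — on degree 2 D major would have Em (ii). Edim is the degree-2 chord of D minor, so it is the borrowed ii°.

i, ii°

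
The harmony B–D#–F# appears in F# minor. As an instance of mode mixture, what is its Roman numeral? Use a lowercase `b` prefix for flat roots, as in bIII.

IV

B is scale degree 4 in F# minor. B–D#–F# is a major chord — the form found in F# major, not the diatonic iv (Bm). Borrowed into F# minor it is written IV.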